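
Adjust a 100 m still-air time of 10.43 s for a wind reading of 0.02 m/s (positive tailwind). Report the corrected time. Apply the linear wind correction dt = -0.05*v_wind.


dt = -0.05 * v_wind = -0.05 * 0.02 = -0.001 s
t_corrected = t_still + dt = 10.43 + (-0.001)
t_corrected = 10.429 s

10.429 s


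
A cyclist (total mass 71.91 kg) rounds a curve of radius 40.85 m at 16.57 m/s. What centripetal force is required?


Fc = m * v^2 / r
v^2 = 16.57^2 = 274.5649
Fc = 71.91 * 274.5649 / 40.85
Fc = 19743.962 / 40.85 = 483.3283 N

483.3283 N


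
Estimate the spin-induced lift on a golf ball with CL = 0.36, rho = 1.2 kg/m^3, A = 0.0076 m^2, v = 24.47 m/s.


FM = 0.5 * CL * rho * A * v^2
FM = 0.5 * 0.36 * 1.2 * 0.0076 * 24.47^2
v^2 = 598.7809
FM = 0.5 * 0.36 * 1.2 * 0.0076 * 598.7809 = 0.983 N

0.983 N


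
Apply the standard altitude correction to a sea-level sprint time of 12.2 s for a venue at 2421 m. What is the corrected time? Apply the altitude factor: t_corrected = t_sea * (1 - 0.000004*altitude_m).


Correction factor = 1 - 0.000004 * 2421 = 0.990316
t_corrected = t_sea * factor = 12.2 * 0.990316
t_corrected = 12.0819 s

12.0819 s


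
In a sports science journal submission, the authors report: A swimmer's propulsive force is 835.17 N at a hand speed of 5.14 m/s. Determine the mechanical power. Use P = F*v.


P = F * v
P = 835.17 * 5.14
P = 4292.7738 W

4292.7738 W


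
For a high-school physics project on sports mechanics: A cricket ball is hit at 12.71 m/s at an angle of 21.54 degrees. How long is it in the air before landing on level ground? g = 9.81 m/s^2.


T = 2*v*sin(theta)/g
sin(theta) = sin(21.54 deg) = 0.3672
T = 2*12.71*0.3672 / 9.81
T = 9.333 / 9.81 = 0.9514 s

0.9514 s


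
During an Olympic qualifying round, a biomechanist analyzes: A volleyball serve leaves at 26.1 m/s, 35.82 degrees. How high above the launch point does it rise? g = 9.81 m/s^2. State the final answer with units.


H = (v*sin(theta))^2 / (2*g)
vy = v*sin(theta) = 26.1 * sin(35.82 deg) = 15.2748 m/s
H = vy^2 / (2*g) = 233.319 / (2*9.81)
H = 233.319 / 19.62 = 11.8919 m

11.8919 m


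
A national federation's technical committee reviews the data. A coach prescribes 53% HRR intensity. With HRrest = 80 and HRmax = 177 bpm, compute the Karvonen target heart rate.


Target = HRrest + pct*(HRmax - HRrest)
Heart rate reserve = HRmax - HRrest = 177 - 80 = 97 bpm
Fraction = 53% = 0.53
Target = 80 + 0.53 * 97
Target = 80 + 51.41 = 131.41 bpm

131.41 bpm


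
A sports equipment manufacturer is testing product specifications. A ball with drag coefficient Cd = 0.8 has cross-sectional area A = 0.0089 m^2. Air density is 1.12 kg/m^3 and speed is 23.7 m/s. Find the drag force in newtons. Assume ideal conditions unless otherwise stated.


Fd = 0.5 * Cd * rho * A * v^2
Fd = 0.5 * 0.8 * 1.12 * 0.0089 * 23.7^2
v^2 = 561.69
Fd = 0.5 * 0.8 * 1.12 * 0.0089 * 561.69 = 2.2396 N

2.2396 N


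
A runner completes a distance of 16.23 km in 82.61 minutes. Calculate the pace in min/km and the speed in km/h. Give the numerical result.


Pace = time / distance = 82.61 min / 16.23 km = 5.09 min/km
Speed = distance / time_in_hours = 16.23 / 1.3768 hr
Speed = 11.7879 km/h

5.09 min/km, 11.7879 km/h


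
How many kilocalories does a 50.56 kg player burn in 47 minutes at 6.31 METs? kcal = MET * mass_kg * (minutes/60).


kcal = MET * mass * time_hr
Convert time: 47 min = 0.7833 hr
kcal = 6.31 * 50.56 * 0.7833
kcal = 249.9097 kcal

249.9097 kcal


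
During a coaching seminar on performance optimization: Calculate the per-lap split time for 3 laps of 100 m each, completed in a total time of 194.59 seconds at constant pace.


Split time = total_time / n_laps = 194.59 / 3
Split time = 64.8633 s per lap

64.8633 s


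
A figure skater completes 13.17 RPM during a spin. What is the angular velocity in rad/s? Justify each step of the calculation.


omega = RPM * 2 * pi / 60
omega = 13.17 * 2 * 3.14159 / 60
omega = 82.7496 / 60 = 1.3792 rad/s

1.3792 rad/s


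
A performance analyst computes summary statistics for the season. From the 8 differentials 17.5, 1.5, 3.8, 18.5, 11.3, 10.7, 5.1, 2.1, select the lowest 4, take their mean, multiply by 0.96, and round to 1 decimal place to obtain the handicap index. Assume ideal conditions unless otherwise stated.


All differentials: 17.5, 1.5, 3.8, 18.5, 11.3, 10.7, 5.1, 2.1
Sorted: 1.5, 2.1, 3.8, 5.1, 10.7, 11.3, 17.5, 18.5
Best 4: 1.5, 2.1, 3.8, 5.1
Average of best = 12.5 / 4 = 3.125
Raw index = 3.125 * 0.96 = 3
Handicap index = round(3, 1) = 3.0

3.0


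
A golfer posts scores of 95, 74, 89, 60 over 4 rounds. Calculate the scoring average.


Average = sum / n
Sum = 318
Average = 318 / 4 = 79.5

79.5


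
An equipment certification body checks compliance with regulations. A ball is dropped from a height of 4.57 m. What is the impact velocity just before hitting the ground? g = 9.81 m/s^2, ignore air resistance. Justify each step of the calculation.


v = sqrt(2 * g * h)
v = sqrt(2 * 9.81 * 4.57)
v = sqrt(89.6634) = 9.4691 m/s

9.4691 m/s


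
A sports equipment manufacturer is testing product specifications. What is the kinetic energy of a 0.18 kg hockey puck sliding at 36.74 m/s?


KE = 0.5 * m * v^2
KE = 0.5 * 0.18 * 36.74^2
KE = 0.5 * 0.18 * 1349.8276 = 121.4845 J

121.4845 J


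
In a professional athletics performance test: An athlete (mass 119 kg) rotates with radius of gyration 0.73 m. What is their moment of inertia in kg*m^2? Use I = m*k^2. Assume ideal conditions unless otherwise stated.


I = m * k^2
I = 119 * 0.73^2
I = 119 * 0.5329 = 63.4151 kg*m^2

63.4151 kg*m^2


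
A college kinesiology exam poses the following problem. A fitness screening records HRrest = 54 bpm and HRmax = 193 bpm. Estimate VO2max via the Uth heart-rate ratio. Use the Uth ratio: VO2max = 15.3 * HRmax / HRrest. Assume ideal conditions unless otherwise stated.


VO2max = 15.3 * HRmax / HRrest
VO2max = 15.3 * 193 / 54
VO2max = 2952.9 / 54 = 54.6833 mL/kg/min

54.6833 mL/kg/min


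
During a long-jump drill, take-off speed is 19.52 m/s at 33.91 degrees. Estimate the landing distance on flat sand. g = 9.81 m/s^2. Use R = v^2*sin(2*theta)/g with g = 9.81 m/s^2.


R = v^2 * sin(2*theta) / g
Convert angle to radians: theta = 33.91 deg = 0.5918 rad
sin(2*theta) = sin(1.1837) = 0.926
R = 19.52^2 * 0.926 / 9.81
R = 381.0304 * 0.926 / 9.81 = 35.9669 m

35.9669 m


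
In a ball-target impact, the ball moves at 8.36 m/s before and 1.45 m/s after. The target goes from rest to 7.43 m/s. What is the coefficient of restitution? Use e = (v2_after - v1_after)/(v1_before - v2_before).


e = (v2_after - v1_after) / (v1_before - v2_before)
Numerator = 7.43 - 1.45 = 5.98
Denominator = 8.36 - 0 = 8.36
e = 5.98 / 8.36 = 0.7153

0.7153


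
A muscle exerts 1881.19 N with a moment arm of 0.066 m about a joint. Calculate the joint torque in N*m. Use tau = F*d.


tau = F * d
tau = 1881.19 * 0.066
tau = 124.1585 N*m

124.1585 N*m


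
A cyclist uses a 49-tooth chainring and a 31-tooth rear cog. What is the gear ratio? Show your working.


GR = front_teeth / rear_teeth
GR = 49 / 31
GR = 1.5806

1.5806


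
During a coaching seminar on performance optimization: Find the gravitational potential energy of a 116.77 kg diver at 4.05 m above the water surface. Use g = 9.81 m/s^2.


PE = m * g * h
PE = 116.77 * 9.81 * 4.05
PE = 1145.5137 * 4.05 = 4639.3305 J

4639.3305 J


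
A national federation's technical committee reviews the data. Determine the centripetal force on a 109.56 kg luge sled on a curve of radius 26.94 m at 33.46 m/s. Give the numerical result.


Fc = m * v^2 / r
v^2 = 33.46^2 = 1119.5716
Fc = 109.56 * 1119.5716 / 26.94
Fc = 122660.2645 / 26.94 = 4553.0907 N

4553.0907 N


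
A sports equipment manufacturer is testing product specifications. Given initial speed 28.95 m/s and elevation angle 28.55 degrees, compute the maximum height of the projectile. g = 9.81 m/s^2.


H = (v*sin(theta))^2 / (2*g)
vy = v*sin(theta) = 28.95 * sin(28.55 deg) = 13.8359 m/s
H = vy^2 / (2*g) = 191.4333 / (2*9.81)
H = 191.4333 / 19.62 = 9.757 m

9.757 m


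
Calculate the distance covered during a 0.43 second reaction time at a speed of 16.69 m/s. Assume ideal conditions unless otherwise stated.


d = v * t
d = 16.69 * 0.43
d = 7.1767 m

7.1767 m


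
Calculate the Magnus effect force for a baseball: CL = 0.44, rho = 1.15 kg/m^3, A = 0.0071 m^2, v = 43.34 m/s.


FM = 0.5 * CL * rho * A * v^2
FM = 0.5 * 0.44 * 1.15 * 0.0071 * 43.34^2
v^2 = 1878.3556
FM = 0.5 * 0.44 * 1.15 * 0.0071 * 1878.3556 = 3.3741 N

3.3741 N


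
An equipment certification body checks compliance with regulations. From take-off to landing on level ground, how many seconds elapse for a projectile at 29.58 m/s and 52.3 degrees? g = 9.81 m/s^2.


T = 2*v*sin(theta)/g
sin(theta) = sin(52.3 deg) = 0.7912
T = 2*29.58*0.7912 / 9.81
T = 46.8088 / 9.81 = 4.7715 s

4.7715 s


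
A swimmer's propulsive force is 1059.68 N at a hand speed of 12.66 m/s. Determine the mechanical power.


P = F * v
P = 1059.68 * 12.66
P = 13415.5488 W

13415.5488 W


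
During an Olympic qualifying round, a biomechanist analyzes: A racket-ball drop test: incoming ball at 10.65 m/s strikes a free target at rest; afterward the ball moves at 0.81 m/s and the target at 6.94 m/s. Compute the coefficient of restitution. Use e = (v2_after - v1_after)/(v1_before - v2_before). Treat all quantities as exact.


e = (v2_after - v1_after) / (v1_before - v2_before)
Numerator = 6.94 - 0.81 = 6.13
Denominator = 10.65 - 0 = 10.65
e = 6.13 / 10.65 = 0.5756

0.5756


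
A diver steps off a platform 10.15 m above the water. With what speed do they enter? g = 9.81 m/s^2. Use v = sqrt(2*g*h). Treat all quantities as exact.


v = sqrt(2 * g * h)
v = sqrt(2 * 9.81 * 10.15)
v = sqrt(199.143) = 14.1118 m/s

14.1118 m/s


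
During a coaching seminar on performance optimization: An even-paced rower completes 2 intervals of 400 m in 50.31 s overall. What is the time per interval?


Split time = total_time / n_laps = 50.31 / 2
Split time = 25.155 s per lap

25.155 s


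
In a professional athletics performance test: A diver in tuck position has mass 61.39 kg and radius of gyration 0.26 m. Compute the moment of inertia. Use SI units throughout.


I = m * k^2
I = 61.39 * 0.26^2
I = 61.39 * 0.0676 = 4.15 kg*m^2

4.15 kg*m^2


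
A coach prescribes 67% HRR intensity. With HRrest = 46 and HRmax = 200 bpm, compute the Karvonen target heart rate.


Target = HRrest + pct*(HRmax - HRrest)
Heart rate reserve = HRmax - HRrest = 200 - 46 = 154 bpm
Fraction = 67% = 0.67
Target = 46 + 0.67 * 154
Target = 46 + 103.18 = 149.18 bpm

149.18 bpm


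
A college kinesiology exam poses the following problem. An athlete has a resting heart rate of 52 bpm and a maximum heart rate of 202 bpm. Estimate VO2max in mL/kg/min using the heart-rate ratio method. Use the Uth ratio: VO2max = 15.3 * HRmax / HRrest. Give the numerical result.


VO2max = 15.3 * HRmax / HRrest
VO2max = 15.3 * 202 / 52
VO2max = 3090.6 / 52 = 59.4346 mL/kg/min

59.4346 mL/kg/min


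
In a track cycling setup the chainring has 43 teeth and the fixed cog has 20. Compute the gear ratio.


GR = front_teeth / rear_teeth
GR = 43 / 20
GR = 2.15

2.15


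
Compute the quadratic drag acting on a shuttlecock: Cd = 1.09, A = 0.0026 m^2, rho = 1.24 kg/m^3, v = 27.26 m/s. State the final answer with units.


Fd = 0.5 * Cd * rho * A * v^2
Fd = 0.5 * 1.09 * 1.24 * 0.0026 * 27.26^2
v^2 = 743.1076
Fd = 0.5 * 1.09 * 1.24 * 0.0026 * 743.1076 = 1.3057 N

1.3057 N


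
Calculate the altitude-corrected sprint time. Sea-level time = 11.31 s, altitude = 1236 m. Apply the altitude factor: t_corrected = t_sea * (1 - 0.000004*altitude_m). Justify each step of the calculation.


Correction factor = 1 - 0.000004 * 1236 = 0.995056
t_corrected = t_sea * factor = 11.31 * 0.995056
t_corrected = 11.2541 s

11.2541 s


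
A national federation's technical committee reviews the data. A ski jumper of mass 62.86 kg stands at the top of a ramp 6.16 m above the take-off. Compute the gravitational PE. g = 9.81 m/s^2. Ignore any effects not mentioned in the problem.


PE = m * g * h
PE = 62.86 * 9.81 * 6.16
PE = 616.6566 * 6.16 = 3798.6047 J

3798.6047 J


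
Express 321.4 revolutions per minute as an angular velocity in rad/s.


omega = RPM * 2 * pi / 60
omega = 321.4 * 2 * 3.14159 / 60
omega = 2019.4158 / 60 = 33.6569 rad/s

33.6569 rad/s


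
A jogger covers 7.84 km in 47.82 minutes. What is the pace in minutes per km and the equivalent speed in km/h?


Pace = time / distance = 47.82 min / 7.84 km = 6.0995 min/km
Speed = distance / time_in_hours = 7.84 / 0.797 hr
Speed = 9.8369 km/h

6.0995 min/km, 9.8369 km/h


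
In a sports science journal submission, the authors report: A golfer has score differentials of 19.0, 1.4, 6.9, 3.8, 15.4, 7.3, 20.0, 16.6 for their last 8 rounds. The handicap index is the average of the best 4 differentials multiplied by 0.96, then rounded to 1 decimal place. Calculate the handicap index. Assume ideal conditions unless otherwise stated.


All differentials: 19.0, 1.4, 6.9, 3.8, 15.4, 7.3, 20.0, 16.6
Sorted: 1.4, 3.8, 6.9, 7.3, 15.4, 16.6, 19.0, 20.0
Best 4: 1.4, 3.8, 6.9, 7.3
Average of best = 19.4 / 4 = 4.85
Raw index = 4.85 * 0.96 = 4.656
Handicap index = round(4.656, 1) = 4.7

4.7


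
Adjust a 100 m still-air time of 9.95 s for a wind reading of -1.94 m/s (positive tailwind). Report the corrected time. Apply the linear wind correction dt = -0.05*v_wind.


dt = -0.05 * v_wind = -0.05 * -1.94 = 0.097 s
t_corrected = t_still + dt = 9.95 + (0.097)
t_corrected = 10.047 s

10.047 s


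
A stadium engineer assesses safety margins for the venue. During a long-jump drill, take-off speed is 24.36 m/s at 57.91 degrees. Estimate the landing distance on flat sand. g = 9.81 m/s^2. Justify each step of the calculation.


R = v^2 * sin(2*theta) / g
Convert angle to radians: theta = 57.91 deg = 1.0107 rad
sin(2*theta) = sin(2.0214) = 0.9002
R = 24.36^2 * 0.9002 / 9.81
R = 593.4096 * 0.9002 / 9.81 = 54.4513 m

54.4513 m


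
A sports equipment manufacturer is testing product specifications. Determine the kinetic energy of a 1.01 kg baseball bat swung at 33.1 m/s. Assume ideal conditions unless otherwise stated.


KE = 0.5 * m * v^2
KE = 0.5 * 1.01 * 33.1^2
KE = 0.5 * 1.01 * 1095.61 = 553.2831 J

553.2831 J


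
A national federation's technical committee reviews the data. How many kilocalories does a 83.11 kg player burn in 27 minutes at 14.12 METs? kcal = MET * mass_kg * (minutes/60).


kcal = MET * mass * time_hr
Convert time: 27 min = 0.45 hr
kcal = 14.12 * 83.11 * 0.45
kcal = 528.0809 kcal

528.0809 kcal


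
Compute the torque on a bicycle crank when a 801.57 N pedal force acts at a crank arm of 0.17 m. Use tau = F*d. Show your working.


tau = F * d
tau = 801.57 * 0.17
tau = 136.2669 N*m

136.2669 N*m


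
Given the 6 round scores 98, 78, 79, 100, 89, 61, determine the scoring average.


Average = sum / n
Sum = 505
Average = 505 / 6 = 84.1667

84.1667


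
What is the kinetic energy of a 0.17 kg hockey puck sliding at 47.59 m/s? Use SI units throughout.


KE = 0.5 * m * v^2
KE = 0.5 * 0.17 * 47.59^2
KE = 0.5 * 0.17 * 2264.8081 = 192.5087 J

192.5087 J


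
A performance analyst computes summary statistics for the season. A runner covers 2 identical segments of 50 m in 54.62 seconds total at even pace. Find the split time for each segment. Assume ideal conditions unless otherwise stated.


Split time = total_time / n_laps = 54.62 / 2
Split time = 27.31 s per lap

27.31 s


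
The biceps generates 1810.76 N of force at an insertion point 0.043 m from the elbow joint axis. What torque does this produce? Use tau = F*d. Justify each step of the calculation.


tau = F * d
tau = 1810.76 * 0.043
tau = 77.8627 N*m

77.8627 N*m


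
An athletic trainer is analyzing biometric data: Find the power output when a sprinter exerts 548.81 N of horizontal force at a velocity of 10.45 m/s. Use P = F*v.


P = F * v
P = 548.81 * 10.45
P = 5735.0645 W

5735.0645 W


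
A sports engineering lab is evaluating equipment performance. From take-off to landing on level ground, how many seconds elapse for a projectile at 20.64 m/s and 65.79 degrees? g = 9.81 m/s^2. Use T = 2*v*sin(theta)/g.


T = 2*v*sin(theta)/g
sin(theta) = sin(65.79 deg) = 0.912
T = 2*20.64*0.912 / 9.81
T = 37.6494 / 9.81 = 3.8379 s

3.8379 s


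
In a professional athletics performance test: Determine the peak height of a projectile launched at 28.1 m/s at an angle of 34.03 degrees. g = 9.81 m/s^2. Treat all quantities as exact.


H = (v*sin(theta))^2 / (2*g)
vy = v*sin(theta) = 28.1 * sin(34.03 deg) = 15.7255 m/s
H = vy^2 / (2*g) = 247.2919 / (2*9.81)
H = 247.2919 / 19.62 = 12.6041 m

12.6041 m


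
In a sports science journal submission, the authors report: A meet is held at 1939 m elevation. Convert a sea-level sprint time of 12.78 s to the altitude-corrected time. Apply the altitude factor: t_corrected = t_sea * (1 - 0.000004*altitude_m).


Correction factor = 1 - 0.000004 * 1939 = 0.992244
t_corrected = t_sea * factor = 12.78 * 0.992244
t_corrected = 12.6809 s

12.6809 s


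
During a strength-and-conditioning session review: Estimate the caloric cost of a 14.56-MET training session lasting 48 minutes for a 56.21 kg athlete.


kcal = MET * mass * time_hr
Convert time: 48 min = 0.8 hr
kcal = 14.56 * 56.21 * 0.8
kcal = 654.7341 kcal

654.7341 kcal


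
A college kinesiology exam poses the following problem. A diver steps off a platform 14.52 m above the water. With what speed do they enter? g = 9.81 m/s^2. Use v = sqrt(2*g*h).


v = sqrt(2 * g * h)
v = sqrt(2 * 9.81 * 14.52)
v = sqrt(284.8824) = 16.8785 m/s

16.8785 m/s


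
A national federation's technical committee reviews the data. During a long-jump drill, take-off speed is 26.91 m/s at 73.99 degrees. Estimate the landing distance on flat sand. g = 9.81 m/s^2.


R = v^2 * sin(2*theta) / g
Convert angle to radians: theta = 73.99 deg = 1.2914 rad
sin(2*theta) = sin(2.5827) = 0.5302
R = 26.91^2 * 0.5302 / 9.81
R = 724.1481 * 0.5302 / 9.81 = 39.1391 m

39.1391 m


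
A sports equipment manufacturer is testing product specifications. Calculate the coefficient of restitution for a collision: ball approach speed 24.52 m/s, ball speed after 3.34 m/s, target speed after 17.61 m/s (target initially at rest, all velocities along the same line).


e = (v2_after - v1_after) / (v1_before - v2_before)
Numerator = 17.61 - 3.34 = 14.27
Denominator = 24.52 - 0 = 24.52
e = 14.27 / 24.52 = 0.582

0.582


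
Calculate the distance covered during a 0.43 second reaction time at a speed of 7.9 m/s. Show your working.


d = v * t
d = 7.9 * 0.43
d = 3.397 m

3.397 m


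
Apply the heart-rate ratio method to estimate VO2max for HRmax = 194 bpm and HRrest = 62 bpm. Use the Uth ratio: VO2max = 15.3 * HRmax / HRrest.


VO2max = 15.3 * HRmax / HRrest
VO2max = 15.3 * 194 / 62
VO2max = 2968.2 / 62 = 47.8742 mL/kg/min

47.8742 mL/kg/min


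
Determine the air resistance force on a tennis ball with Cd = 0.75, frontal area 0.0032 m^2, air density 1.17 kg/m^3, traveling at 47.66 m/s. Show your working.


Fd = 0.5 * Cd * rho * A * v^2
Fd = 0.5 * 0.75 * 1.17 * 0.0032 * 47.66^2
v^2 = 2271.4756
Fd = 0.5 * 0.75 * 1.17 * 0.0032 * 2271.4756 = 3.1892 N

3.1892 N


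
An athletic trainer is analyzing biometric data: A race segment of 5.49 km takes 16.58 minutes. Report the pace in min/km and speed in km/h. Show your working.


Pace = time / distance = 16.58 min / 5.49 km = 3.02 min/km
Speed = distance / time_in_hours = 5.49 / 0.2763 hr
Speed = 19.8673 km/h

3.02 min/km, 19.8673 km/h


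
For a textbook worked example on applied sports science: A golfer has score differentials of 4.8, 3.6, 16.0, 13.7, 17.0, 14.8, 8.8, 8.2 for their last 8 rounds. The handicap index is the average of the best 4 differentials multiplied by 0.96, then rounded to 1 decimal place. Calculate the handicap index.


All differentials: 4.8, 3.6, 16.0, 13.7, 17.0, 14.8, 8.8, 8.2
Sorted: 3.6, 4.8, 8.2, 8.8, 13.7, 14.8, 16.0, 17.0
Best 4: 3.6, 4.8, 8.2, 8.8
Average of best = 25.4 / 4 = 6.35
Raw index = 6.35 * 0.96 = 6.096
Handicap index = round(6.096, 1) = 6.1

6.1


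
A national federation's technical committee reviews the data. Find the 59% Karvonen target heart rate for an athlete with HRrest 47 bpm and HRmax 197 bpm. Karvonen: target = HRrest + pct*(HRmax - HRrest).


Target = HRrest + pct*(HRmax - HRrest)
Heart rate reserve = HRmax - HRrest = 197 - 47 = 150 bpm
Fraction = 59% = 0.59
Target = 47 + 0.59 * 150
Target = 47 + 88.5 = 135.5 bpm

135.5 bpm


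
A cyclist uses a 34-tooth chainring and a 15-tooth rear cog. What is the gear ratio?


GR = front_teeth / rear_teeth
GR = 34 / 15
GR = 2.2667

2.2667


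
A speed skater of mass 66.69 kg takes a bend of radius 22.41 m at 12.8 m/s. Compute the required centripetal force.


Fc = m * v^2 / r
v^2 = 12.8^2 = 163.84
Fc = 66.69 * 163.84 / 22.41
Fc = 10926.4896 / 22.41 = 487.572 N

487.572 N


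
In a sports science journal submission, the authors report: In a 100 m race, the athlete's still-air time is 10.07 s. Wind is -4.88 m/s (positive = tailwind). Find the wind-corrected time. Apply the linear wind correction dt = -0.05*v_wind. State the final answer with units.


dt = -0.05 * v_wind = -0.05 * -4.88 = 0.244 s
t_corrected = t_still + dt = 10.07 + (0.244)
t_corrected = 10.314 s

10.314 s


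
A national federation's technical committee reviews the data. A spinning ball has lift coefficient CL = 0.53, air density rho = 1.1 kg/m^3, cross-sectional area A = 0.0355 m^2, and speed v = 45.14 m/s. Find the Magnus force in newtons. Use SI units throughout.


FM = 0.5 * CL * rho * A * v^2
FM = 0.5 * 0.53 * 1.1 * 0.0355 * 45.14^2
v^2 = 2037.6196
FM = 0.5 * 0.53 * 1.1 * 0.0355 * 2037.6196 = 21.0858 N

21.0858 N


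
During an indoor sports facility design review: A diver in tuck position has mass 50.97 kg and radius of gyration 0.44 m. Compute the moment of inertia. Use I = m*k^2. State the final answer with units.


I = m * k^2
I = 50.97 * 0.44^2
I = 50.97 * 0.1936 = 9.8678 kg*m^2

9.8678 kg*m^2


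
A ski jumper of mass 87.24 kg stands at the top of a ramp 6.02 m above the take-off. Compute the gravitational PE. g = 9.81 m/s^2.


PE = m * g * h
PE = 87.24 * 9.81 * 6.02
PE = 855.8244 * 6.02 = 5152.0629 J

5152.0629 J


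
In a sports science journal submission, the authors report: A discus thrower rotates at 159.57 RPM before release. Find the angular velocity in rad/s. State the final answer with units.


omega = RPM * 2 * pi / 60
omega = 159.57 * 2 * 3.14159 / 60
omega = 1002.6079 / 60 = 16.7101 rad/s

16.7101 rad/s


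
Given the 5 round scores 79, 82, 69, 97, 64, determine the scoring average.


Average = sum / n
Sum = 391
Average = 391 / 5 = 78.2

78.2


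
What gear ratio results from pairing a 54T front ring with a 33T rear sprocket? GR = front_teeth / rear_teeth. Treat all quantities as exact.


GR = front_teeth / rear_teeth
GR = 54 / 33
GR = 1.6364

1.6364


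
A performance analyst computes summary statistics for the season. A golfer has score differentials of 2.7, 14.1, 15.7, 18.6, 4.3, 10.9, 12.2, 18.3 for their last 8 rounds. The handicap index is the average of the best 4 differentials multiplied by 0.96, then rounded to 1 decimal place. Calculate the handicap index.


All differentials: 2.7, 14.1, 15.7, 18.6, 4.3, 10.9, 12.2, 18.3
Sorted: 2.7, 4.3, 10.9, 12.2, 14.1, 15.7, 18.3, 18.6
Best 4: 2.7, 4.3, 10.9, 12.2
Average of best = 30.1 / 4 = 7.525
Raw index = 7.525 * 0.96 = 7.224
Handicap index = round(7.224, 1) = 7.2

7.2


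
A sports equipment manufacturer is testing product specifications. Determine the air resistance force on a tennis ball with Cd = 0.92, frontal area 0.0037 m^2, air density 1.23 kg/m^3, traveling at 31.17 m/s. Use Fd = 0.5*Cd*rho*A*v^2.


Fd = 0.5 * Cd * rho * A * v^2
Fd = 0.5 * 0.92 * 1.23 * 0.0037 * 31.17^2
v^2 = 971.5689
Fd = 0.5 * 0.92 * 1.23 * 0.0037 * 971.5689 = 2.0339 N

2.0339 N


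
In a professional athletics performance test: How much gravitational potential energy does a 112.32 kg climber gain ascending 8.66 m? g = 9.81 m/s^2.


PE = m * g * h
PE = 112.32 * 9.81 * 8.66
PE = 1101.8592 * 8.66 = 9542.1007 J

9542.1007 J


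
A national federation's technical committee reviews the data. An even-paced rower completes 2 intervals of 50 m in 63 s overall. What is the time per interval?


Split time = total_time / n_laps = 63 / 2
Split time = 31.5 s per lap

31.5 s


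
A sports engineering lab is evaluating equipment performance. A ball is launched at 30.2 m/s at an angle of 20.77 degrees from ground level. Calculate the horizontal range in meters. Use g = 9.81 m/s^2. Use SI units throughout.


R = v^2 * sin(2*theta) / g
Convert angle to radians: theta = 20.77 deg = 0.3625 rad
sin(2*theta) = sin(0.725) = 0.6631
R = 30.2^2 * 0.6631 / 9.81
R = 912.04 * 0.6631 / 9.81 = 61.6527 m

61.6527 m


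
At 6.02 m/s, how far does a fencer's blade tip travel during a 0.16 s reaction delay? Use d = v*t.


d = v * t
d = 6.02 * 0.16
d = 0.9632 m

0.9632 m


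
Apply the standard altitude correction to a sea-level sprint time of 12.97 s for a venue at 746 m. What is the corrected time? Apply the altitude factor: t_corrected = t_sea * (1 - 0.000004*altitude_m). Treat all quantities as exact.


Correction factor = 1 - 0.000004 * 746 = 0.997016
t_corrected = t_sea * factor = 12.97 * 0.997016
t_corrected = 12.9313 s

12.9313 s


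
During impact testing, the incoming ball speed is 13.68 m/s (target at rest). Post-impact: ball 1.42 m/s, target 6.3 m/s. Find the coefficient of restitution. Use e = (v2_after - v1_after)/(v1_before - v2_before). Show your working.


e = (v2_after - v1_after) / (v1_before - v2_before)
Numerator = 6.3 - 1.42 = 4.88
Denominator = 13.68 - 0 = 13.68
e = 4.88 / 13.68 = 0.3567

0.3567


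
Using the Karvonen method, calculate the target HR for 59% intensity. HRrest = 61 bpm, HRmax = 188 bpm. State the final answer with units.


Target = HRrest + pct*(HRmax - HRrest)
Heart rate reserve = HRmax - HRrest = 188 - 61 = 127 bpm
Fraction = 59% = 0.59
Target = 61 + 0.59 * 127
Target = 61 + 74.93 = 135.93 bpm

135.93 bpm


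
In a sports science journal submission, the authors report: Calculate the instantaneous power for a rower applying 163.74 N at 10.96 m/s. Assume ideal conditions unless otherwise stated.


P = F * v
P = 163.74 * 10.96
P = 1794.5904 W

1794.5904 W


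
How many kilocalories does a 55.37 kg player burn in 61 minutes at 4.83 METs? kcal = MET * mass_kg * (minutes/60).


kcal = MET * mass * time_hr
Convert time: 61 min = 1.0167 hr
kcal = 4.83 * 55.37 * 1.0167
kcal = 271.8944 kcal

271.8944 kcal


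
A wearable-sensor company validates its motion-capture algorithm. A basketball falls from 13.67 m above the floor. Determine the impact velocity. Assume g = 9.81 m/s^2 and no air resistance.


v = sqrt(2 * g * h)
v = sqrt(2 * 9.81 * 13.67)
v = sqrt(268.2054) = 16.377 m/s

16.377 m/s


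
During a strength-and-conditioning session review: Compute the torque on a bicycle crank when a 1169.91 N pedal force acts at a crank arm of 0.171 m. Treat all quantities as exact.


tau = F * d
tau = 1169.91 * 0.171
tau = 200.0546 N*m

200.0546 N*m


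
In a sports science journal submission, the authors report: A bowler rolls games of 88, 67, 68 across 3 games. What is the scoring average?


Average = sum / n
Sum = 223
Average = 223 / 3 = 74.3333

74.3333


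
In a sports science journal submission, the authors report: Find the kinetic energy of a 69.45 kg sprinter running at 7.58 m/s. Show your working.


KE = 0.5 * m * v^2
KE = 0.5 * 69.45 * 7.58^2
KE = 0.5 * 69.45 * 57.4564 = 1995.1735 J

1995.1735 J


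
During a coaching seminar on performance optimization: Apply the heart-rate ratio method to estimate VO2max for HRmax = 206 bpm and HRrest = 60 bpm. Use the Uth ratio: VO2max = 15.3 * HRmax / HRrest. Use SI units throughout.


VO2max = 15.3 * HRmax / HRrest
VO2max = 15.3 * 206 / 60
VO2max = 3151.8 / 60 = 52.53 mL/kg/min

52.53 mL/kg/min


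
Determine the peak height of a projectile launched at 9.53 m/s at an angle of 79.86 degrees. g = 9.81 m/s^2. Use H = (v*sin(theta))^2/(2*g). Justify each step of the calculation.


H = (v*sin(theta))^2 / (2*g)
vy = v*sin(theta) = 9.53 * sin(79.86 deg) = 9.3811 m/s
H = vy^2 / (2*g) = 88.0059 / (2*9.81)
H = 88.0059 / 19.62 = 4.4855 m

4.4855 m


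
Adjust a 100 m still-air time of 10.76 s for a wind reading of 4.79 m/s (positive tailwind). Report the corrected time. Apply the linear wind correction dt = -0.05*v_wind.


dt = -0.05 * v_wind = -0.05 * 4.79 = -0.2395 s
t_corrected = t_still + dt = 10.76 + (-0.2395)
t_corrected = 10.5205 s

10.5205 s


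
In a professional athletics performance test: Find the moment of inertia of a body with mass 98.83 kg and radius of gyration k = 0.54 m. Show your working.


I = m * k^2
I = 98.83 * 0.54^2
I = 98.83 * 0.2916 = 28.8188 kg*m^2

28.8188 kg*m^2


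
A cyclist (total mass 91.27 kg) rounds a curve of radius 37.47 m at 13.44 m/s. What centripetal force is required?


Fc = m * v^2 / r
v^2 = 13.44^2 = 180.6336
Fc = 91.27 * 180.6336 / 37.47
Fc = 16486.4287 / 37.47 = 439.9901 N

439.9901 N


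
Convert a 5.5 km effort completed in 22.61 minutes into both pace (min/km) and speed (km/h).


Pace = time / distance = 22.61 min / 5.5 km = 4.1109 min/km
Speed = distance / time_in_hours = 5.5 / 0.3768 hr
Speed = 14.5953 km/h

4.1109 min/km, 14.5953 km/h


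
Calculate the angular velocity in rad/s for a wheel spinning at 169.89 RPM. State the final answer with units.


omega = RPM * 2 * pi / 60
omega = 169.89 * 2 * 3.14159 / 60
omega = 1067.4504 / 60 = 17.7908 rad/s

17.7908 rad/s


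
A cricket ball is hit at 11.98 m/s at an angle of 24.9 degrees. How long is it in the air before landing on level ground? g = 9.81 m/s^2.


T = 2*v*sin(theta)/g
sin(theta) = sin(24.9 deg) = 0.421
T = 2*11.98*0.421 / 9.81
T = 10.088 / 9.81 = 1.0283 s

1.0283 s


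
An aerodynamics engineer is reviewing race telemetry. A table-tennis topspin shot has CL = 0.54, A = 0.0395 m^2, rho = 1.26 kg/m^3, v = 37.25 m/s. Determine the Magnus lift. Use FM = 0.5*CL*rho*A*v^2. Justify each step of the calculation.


FM = 0.5 * CL * rho * A * v^2
FM = 0.5 * 0.54 * 1.26 * 0.0395 * 37.25^2
v^2 = 1387.5625
FM = 0.5 * 0.54 * 1.26 * 0.0395 * 1387.5625 = 18.6459 N

18.6459 N


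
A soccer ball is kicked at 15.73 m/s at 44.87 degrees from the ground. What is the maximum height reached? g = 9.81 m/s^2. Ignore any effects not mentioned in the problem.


H = (v*sin(theta))^2 / (2*g)
vy = v*sin(theta) = 15.73 * sin(44.87 deg) = 11.0975 m/s
H = vy^2 / (2*g) = 123.155 / (2*9.81)
H = 123.155 / 19.62 = 6.277 m

6.277 m


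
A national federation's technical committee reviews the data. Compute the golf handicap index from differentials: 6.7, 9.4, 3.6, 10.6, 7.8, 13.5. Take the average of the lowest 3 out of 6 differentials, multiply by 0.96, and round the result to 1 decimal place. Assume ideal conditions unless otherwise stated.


All differentials: 6.7, 9.4, 3.6, 10.6, 7.8, 13.5
Sorted: 3.6, 6.7, 7.8, 9.4, 10.6, 13.5
Best 3: 3.6, 6.7, 7.8
Average of best = 18.1 / 3 = 6.0333
Raw index = 6.0333 * 0.96 = 5.792
Handicap index = round(5.792, 1) = 5.8

5.8


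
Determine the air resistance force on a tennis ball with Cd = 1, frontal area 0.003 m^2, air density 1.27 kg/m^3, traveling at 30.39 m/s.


Fd = 0.5 * Cd * rho * A * v^2
Fd = 0.5 * 1 * 1.27 * 0.003 * 30.39^2
v^2 = 923.5521
Fd = 0.5 * 1 * 1.27 * 0.003 * 923.5521 = 1.7594 N

1.7594 N


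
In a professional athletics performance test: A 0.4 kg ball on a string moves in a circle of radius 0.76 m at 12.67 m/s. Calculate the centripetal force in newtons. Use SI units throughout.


Fc = m * v^2 / r
v^2 = 12.67^2 = 160.5289
Fc = 0.4 * 160.5289 / 0.76
Fc = 64.2116 / 0.76 = 84.4889 N

84.4889 N


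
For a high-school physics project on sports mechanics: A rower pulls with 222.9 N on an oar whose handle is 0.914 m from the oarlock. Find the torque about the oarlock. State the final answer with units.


tau = F * d
tau = 222.9 * 0.914
tau = 203.7306 N*m

203.7306 N*m


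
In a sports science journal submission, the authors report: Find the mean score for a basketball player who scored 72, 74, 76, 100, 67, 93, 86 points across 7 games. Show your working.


Average = sum / n
Sum = 568
Average = 568 / 7 = 81.1429

81.1429


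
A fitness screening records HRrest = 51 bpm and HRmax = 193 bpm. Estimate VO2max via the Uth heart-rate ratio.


VO2max = 15.3 * HRmax / HRrest
VO2max = 15.3 * 193 / 51
VO2max = 2952.9 / 51 = 57.9 mL/kg/min

57.9 mL/kg/min


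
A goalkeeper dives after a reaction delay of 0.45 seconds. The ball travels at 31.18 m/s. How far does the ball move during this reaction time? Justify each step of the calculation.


d = v * t
d = 31.18 * 0.45
d = 14.031 m

14.031 m


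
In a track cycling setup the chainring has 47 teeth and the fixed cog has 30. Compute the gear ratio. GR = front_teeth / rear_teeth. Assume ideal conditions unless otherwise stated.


GR = front_teeth / rear_teeth
GR = 47 / 30
GR = 1.5667

1.5667


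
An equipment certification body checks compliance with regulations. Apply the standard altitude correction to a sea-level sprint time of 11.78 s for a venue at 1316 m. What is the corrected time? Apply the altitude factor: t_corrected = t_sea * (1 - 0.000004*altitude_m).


Correction factor = 1 - 0.000004 * 1316 = 0.994736
t_corrected = t_sea * factor = 11.78 * 0.994736
t_corrected = 11.718 s

11.718 s


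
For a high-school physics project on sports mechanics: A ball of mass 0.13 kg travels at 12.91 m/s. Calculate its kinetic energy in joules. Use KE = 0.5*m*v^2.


KE = 0.5 * m * v^2
KE = 0.5 * 0.13 * 12.91^2
KE = 0.5 * 0.13 * 166.6681 = 10.8334 J

10.8334 J


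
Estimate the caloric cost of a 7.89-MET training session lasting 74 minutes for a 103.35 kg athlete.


kcal = MET * mass * time_hr
Convert time: 74 min = 1.2333 hr
kcal = 7.89 * 103.35 * 1.2333
kcal = 1005.6988 kcal

1005.6988 kcal


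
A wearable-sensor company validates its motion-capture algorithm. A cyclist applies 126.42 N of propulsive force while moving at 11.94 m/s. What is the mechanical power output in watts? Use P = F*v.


P = F * v
P = 126.42 * 11.94
P = 1509.4548 W

1509.4548 W


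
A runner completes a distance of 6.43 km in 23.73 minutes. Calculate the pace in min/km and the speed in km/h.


Pace = time / distance = 23.73 min / 6.43 km = 3.6905 min/km
Speed = distance / time_in_hours = 6.43 / 0.3955 hr
Speed = 16.2579 km/h

3.6905 min/km, 16.2579 km/h


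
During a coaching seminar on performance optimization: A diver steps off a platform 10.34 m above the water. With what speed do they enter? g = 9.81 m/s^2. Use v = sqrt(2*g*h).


v = sqrt(2 * g * h)
v = sqrt(2 * 9.81 * 10.34)
v = sqrt(202.8708) = 14.2433 m/s

14.2433 m/s


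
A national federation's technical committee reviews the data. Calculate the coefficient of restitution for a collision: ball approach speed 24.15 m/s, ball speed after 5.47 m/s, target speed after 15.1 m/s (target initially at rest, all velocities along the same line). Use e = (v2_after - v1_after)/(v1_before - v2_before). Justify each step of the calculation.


e = (v2_after - v1_after) / (v1_before - v2_before)
Numerator = 15.1 - 5.47 = 9.63
Denominator = 24.15 - 0 = 24.15
e = 9.63 / 24.15 = 0.3988

0.3988


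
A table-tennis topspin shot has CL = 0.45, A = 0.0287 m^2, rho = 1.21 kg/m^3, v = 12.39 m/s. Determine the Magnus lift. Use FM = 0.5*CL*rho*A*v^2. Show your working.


FM = 0.5 * CL * rho * A * v^2
FM = 0.5 * 0.45 * 1.21 * 0.0287 * 12.39^2
v^2 = 153.5121
FM = 0.5 * 0.45 * 1.21 * 0.0287 * 153.5121 = 1.1995 N

1.1995 N


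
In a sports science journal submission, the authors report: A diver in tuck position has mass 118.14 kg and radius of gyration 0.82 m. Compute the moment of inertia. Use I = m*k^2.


I = m * k^2
I = 118.14 * 0.82^2
I = 118.14 * 0.6724 = 79.4373 kg*m^2

79.4373 kg*m^2


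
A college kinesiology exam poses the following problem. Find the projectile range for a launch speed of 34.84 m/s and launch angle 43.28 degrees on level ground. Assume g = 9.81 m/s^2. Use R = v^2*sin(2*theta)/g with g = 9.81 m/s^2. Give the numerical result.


R = v^2 * sin(2*theta) / g
Convert angle to radians: theta = 43.28 deg = 0.7554 rad
sin(2*theta) = sin(1.5108) = 0.9982
R = 34.84^2 * 0.9982 / 9.81
R = 1213.8256 * 0.9982 / 9.81 = 123.5106 m

123.5106 m


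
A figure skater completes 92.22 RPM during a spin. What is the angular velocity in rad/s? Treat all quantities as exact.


omega = RPM * 2 * pi / 60
omega = 92.22 * 2 * 3.14159 / 60
omega = 579.4353 / 60 = 9.6573 rad/s

9.6573 rad/s


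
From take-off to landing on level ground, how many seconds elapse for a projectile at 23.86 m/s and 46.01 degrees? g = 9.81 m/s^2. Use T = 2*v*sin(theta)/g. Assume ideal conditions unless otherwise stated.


T = 2*v*sin(theta)/g
sin(theta) = sin(46.01 deg) = 0.7195
T = 2*23.86*0.7195 / 9.81
T = 34.3327 / 9.81 = 3.4998 s

3.4998 s


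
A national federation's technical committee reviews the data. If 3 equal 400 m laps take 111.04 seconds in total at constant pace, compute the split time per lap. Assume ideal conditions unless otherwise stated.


Split time = total_time / n_laps = 111.04 / 3
Split time = 37.0133 s per lap

37.0133 s


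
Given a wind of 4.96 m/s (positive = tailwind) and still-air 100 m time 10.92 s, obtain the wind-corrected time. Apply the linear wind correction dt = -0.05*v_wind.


dt = -0.05 * v_wind = -0.05 * 4.96 = -0.248 s
t_corrected = t_still + dt = 10.92 + (-0.248)
t_corrected = 10.672 s

10.672 s


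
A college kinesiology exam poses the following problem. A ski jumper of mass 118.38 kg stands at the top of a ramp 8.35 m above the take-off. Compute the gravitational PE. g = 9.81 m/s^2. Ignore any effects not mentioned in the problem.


PE = m * g * h
PE = 118.38 * 9.81 * 8.35
PE = 1161.3078 * 8.35 = 9696.9201 J

9696.9201 J


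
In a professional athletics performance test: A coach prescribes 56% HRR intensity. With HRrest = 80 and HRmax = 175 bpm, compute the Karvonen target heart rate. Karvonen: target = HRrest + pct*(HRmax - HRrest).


Target = HRrest + pct*(HRmax - HRrest)
Heart rate reserve = HRmax - HRrest = 175 - 80 = 95 bpm
Fraction = 56% = 0.56
Target = 80 + 0.56 * 95
Target = 80 + 53.2 = 133.2 bpm

133.2 bpm


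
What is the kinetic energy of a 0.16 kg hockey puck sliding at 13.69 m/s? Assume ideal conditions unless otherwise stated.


KE = 0.5 * m * v^2
KE = 0.5 * 0.16 * 13.69^2
KE = 0.5 * 0.16 * 187.4161 = 14.9933 J

14.9933 J


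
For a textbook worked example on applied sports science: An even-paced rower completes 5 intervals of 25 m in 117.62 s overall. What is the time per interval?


Split time = total_time / n_laps = 117.62 / 5
Split time = 23.524 s per lap

23.524 s


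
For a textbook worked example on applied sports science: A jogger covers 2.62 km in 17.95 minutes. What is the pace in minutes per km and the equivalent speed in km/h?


Pace = time / distance = 17.95 min / 2.62 km = 6.8511 min/km
Speed = distance / time_in_hours = 2.62 / 0.2992 hr
Speed = 8.7577 km/h

6.8511 min/km, 8.7577 km/h


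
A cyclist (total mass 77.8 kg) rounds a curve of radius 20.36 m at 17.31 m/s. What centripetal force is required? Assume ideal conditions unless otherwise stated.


Fc = m * v^2 / r
v^2 = 17.31^2 = 299.6361
Fc = 77.8 * 299.6361 / 20.36
Fc = 23311.6886 / 20.36 = 1144.9749 N

1144.9749 N


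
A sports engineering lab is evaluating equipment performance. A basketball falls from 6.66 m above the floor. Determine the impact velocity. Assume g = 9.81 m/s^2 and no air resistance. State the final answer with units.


v = sqrt(2 * g * h)
v = sqrt(2 * 9.81 * 6.66)
v = sqrt(130.6692) = 11.4311 m/s

11.4311 m/s
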